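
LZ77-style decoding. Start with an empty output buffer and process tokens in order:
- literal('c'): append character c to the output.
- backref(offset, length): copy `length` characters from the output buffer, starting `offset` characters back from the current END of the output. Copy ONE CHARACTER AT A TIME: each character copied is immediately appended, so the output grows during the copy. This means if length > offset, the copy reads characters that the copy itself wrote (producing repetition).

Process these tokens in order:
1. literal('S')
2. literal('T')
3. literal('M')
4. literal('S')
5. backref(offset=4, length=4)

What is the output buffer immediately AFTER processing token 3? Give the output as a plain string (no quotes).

Answer: STM

Derivation:
Token 1: literal('S'). Output: "S"
Token 2: literal('T'). Output: "ST"
Token 3: literal('M'). Output: "STM"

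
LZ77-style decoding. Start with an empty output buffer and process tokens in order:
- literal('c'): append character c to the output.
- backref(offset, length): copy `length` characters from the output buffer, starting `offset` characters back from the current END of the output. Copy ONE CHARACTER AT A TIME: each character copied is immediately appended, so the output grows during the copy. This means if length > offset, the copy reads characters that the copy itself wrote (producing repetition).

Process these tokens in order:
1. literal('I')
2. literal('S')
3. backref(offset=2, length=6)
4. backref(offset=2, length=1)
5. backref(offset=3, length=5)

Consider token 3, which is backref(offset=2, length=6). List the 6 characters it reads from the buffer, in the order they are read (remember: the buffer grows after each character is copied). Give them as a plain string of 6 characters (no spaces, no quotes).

Token 1: literal('I'). Output: "I"
Token 2: literal('S'). Output: "IS"
Token 3: backref(off=2, len=6). Buffer before: "IS" (len 2)
  byte 1: read out[0]='I', append. Buffer now: "ISI"
  byte 2: read out[1]='S', append. Buffer now: "ISIS"
  byte 3: read out[2]='I', append. Buffer now: "ISISI"
  byte 4: read out[3]='S', append. Buffer now: "ISISIS"
  byte 5: read out[4]='I', append. Buffer now: "ISISISI"
  byte 6: read out[5]='S', append. Buffer now: "ISISISIS"

Answer: ISISIS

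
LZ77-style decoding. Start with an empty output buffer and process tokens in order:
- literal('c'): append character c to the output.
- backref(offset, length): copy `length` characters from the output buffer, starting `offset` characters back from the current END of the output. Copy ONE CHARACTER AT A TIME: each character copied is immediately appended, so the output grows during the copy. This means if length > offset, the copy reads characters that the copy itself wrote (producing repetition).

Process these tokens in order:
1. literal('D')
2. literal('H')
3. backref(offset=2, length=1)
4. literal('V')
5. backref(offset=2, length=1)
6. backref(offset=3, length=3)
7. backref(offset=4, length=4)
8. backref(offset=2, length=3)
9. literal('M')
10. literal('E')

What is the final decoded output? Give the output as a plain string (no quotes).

Answer: DHDVDDVDDDVDVDVME

Derivation:
Token 1: literal('D'). Output: "D"
Token 2: literal('H'). Output: "DH"
Token 3: backref(off=2, len=1). Copied 'D' from pos 0. Output: "DHD"
Token 4: literal('V'). Output: "DHDV"
Token 5: backref(off=2, len=1). Copied 'D' from pos 2. Output: "DHDVD"
Token 6: backref(off=3, len=3). Copied 'DVD' from pos 2. Output: "DHDVDDVD"
Token 7: backref(off=4, len=4). Copied 'DDVD' from pos 4. Output: "DHDVDDVDDDVD"
Token 8: backref(off=2, len=3) (overlapping!). Copied 'VDV' from pos 10. Output: "DHDVDDVDDDVDVDV"
Token 9: literal('M'). Output: "DHDVDDVDDDVDVDVM"
Token 10: literal('E'). Output: "DHDVDDVDDDVDVDVME"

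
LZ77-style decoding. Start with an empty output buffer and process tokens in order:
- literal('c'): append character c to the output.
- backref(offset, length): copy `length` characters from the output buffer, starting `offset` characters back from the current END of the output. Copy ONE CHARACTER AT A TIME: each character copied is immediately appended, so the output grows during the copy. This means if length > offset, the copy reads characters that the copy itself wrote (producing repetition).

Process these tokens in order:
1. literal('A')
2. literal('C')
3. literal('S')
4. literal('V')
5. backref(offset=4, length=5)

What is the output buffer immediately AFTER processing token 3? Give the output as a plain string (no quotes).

Token 1: literal('A'). Output: "A"
Token 2: literal('C'). Output: "AC"
Token 3: literal('S'). Output: "ACS"

Answer: ACS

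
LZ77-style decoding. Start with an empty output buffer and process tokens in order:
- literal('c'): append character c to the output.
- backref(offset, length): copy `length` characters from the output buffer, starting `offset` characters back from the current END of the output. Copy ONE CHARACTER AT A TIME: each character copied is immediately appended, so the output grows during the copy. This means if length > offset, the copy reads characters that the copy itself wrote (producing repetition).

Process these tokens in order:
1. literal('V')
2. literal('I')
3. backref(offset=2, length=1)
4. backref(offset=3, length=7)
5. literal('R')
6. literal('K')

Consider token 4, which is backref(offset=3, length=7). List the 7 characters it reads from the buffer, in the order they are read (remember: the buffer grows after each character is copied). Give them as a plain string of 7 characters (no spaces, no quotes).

Answer: VIVVIVV

Derivation:
Token 1: literal('V'). Output: "V"
Token 2: literal('I'). Output: "VI"
Token 3: backref(off=2, len=1). Copied 'V' from pos 0. Output: "VIV"
Token 4: backref(off=3, len=7). Buffer before: "VIV" (len 3)
  byte 1: read out[0]='V', append. Buffer now: "VIVV"
  byte 2: read out[1]='I', append. Buffer now: "VIVVI"
  byte 3: read out[2]='V', append. Buffer now: "VIVVIV"
  byte 4: read out[3]='V', append. Buffer now: "VIVVIVV"
  byte 5: read out[4]='I', append. Buffer now: "VIVVIVVI"
  byte 6: read out[5]='V', append. Buffer now: "VIVVIVVIV"
  byte 7: read out[6]='V', append. Buffer now: "VIVVIVVIVV"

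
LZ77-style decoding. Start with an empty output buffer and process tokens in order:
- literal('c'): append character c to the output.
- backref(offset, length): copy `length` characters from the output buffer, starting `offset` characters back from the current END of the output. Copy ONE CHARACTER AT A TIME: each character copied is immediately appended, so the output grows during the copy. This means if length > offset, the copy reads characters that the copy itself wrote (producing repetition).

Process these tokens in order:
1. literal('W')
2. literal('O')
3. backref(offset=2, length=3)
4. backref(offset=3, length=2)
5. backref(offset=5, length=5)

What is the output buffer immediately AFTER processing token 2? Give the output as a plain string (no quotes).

Token 1: literal('W'). Output: "W"
Token 2: literal('O'). Output: "WO"

Answer: WO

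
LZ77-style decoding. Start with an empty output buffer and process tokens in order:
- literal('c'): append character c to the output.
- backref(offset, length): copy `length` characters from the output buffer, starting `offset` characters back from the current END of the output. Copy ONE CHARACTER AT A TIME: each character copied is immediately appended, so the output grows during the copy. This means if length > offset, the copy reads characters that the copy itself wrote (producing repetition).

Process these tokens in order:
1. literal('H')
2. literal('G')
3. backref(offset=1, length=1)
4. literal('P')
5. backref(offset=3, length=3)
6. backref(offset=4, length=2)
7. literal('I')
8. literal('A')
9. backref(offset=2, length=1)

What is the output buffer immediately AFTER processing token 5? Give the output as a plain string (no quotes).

Token 1: literal('H'). Output: "H"
Token 2: literal('G'). Output: "HG"
Token 3: backref(off=1, len=1). Copied 'G' from pos 1. Output: "HGG"
Token 4: literal('P'). Output: "HGGP"
Token 5: backref(off=3, len=3). Copied 'GGP' from pos 1. Output: "HGGPGGP"

Answer: HGGPGGP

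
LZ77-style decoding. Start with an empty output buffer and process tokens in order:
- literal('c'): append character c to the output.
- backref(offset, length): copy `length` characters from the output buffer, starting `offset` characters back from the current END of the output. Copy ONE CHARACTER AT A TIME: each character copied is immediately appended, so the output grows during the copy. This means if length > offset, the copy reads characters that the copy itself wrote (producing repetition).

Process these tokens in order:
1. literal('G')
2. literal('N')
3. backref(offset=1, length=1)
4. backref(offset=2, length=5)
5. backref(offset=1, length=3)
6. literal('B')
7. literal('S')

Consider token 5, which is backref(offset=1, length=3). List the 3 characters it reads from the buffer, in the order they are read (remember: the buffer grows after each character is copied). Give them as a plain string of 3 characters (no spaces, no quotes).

Token 1: literal('G'). Output: "G"
Token 2: literal('N'). Output: "GN"
Token 3: backref(off=1, len=1). Copied 'N' from pos 1. Output: "GNN"
Token 4: backref(off=2, len=5) (overlapping!). Copied 'NNNNN' from pos 1. Output: "GNNNNNNN"
Token 5: backref(off=1, len=3). Buffer before: "GNNNNNNN" (len 8)
  byte 1: read out[7]='N', append. Buffer now: "GNNNNNNNN"
  byte 2: read out[8]='N', append. Buffer now: "GNNNNNNNNN"
  byte 3: read out[9]='N', append. Buffer now: "GNNNNNNNNNN"

Answer: NNN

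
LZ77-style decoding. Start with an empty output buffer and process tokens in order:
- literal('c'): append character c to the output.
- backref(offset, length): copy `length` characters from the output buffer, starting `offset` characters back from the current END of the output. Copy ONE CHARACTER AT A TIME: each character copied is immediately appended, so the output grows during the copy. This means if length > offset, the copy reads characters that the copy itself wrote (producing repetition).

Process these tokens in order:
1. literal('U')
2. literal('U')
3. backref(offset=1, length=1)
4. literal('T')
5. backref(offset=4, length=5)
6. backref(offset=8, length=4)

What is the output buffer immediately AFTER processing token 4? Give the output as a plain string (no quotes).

Answer: UUUT

Derivation:
Token 1: literal('U'). Output: "U"
Token 2: literal('U'). Output: "UU"
Token 3: backref(off=1, len=1). Copied 'U' from pos 1. Output: "UUU"
Token 4: literal('T'). Output: "UUUT"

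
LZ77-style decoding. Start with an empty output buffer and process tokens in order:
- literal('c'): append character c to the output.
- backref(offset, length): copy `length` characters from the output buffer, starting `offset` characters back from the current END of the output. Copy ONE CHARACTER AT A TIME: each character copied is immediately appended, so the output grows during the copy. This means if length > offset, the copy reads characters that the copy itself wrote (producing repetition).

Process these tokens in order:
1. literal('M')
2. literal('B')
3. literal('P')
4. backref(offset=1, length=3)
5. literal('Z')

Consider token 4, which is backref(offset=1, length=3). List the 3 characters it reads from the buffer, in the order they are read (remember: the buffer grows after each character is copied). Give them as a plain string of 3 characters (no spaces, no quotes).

Token 1: literal('M'). Output: "M"
Token 2: literal('B'). Output: "MB"
Token 3: literal('P'). Output: "MBP"
Token 4: backref(off=1, len=3). Buffer before: "MBP" (len 3)
  byte 1: read out[2]='P', append. Buffer now: "MBPP"
  byte 2: read out[3]='P', append. Buffer now: "MBPPP"
  byte 3: read out[4]='P', append. Buffer now: "MBPPPP"

Answer: PPP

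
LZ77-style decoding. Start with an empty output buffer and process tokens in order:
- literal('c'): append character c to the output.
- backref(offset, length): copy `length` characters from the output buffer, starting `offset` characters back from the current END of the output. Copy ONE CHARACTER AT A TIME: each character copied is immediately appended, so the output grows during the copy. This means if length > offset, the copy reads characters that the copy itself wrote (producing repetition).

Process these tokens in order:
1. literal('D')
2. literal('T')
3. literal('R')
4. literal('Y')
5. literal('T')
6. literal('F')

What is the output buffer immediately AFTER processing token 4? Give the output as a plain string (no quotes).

Answer: DTRY

Derivation:
Token 1: literal('D'). Output: "D"
Token 2: literal('T'). Output: "DT"
Token 3: literal('R'). Output: "DTR"
Token 4: literal('Y'). Output: "DTRY"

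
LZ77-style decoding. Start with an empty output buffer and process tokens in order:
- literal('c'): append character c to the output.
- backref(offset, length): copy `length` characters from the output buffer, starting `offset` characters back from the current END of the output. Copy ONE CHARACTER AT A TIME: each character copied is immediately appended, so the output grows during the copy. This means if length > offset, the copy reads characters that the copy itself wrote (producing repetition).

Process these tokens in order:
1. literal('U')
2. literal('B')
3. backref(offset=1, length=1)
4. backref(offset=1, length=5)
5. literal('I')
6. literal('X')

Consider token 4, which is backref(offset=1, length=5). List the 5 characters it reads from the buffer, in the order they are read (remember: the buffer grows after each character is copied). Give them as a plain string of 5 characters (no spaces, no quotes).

Answer: BBBBB

Derivation:
Token 1: literal('U'). Output: "U"
Token 2: literal('B'). Output: "UB"
Token 3: backref(off=1, len=1). Copied 'B' from pos 1. Output: "UBB"
Token 4: backref(off=1, len=5). Buffer before: "UBB" (len 3)
  byte 1: read out[2]='B', append. Buffer now: "UBBB"
  byte 2: read out[3]='B', append. Buffer now: "UBBBB"
  byte 3: read out[4]='B', append. Buffer now: "UBBBBB"
  byte 4: read out[5]='B', append. Buffer now: "UBBBBBB"
  byte 5: read out[6]='B', append. Buffer now: "UBBBBBBB"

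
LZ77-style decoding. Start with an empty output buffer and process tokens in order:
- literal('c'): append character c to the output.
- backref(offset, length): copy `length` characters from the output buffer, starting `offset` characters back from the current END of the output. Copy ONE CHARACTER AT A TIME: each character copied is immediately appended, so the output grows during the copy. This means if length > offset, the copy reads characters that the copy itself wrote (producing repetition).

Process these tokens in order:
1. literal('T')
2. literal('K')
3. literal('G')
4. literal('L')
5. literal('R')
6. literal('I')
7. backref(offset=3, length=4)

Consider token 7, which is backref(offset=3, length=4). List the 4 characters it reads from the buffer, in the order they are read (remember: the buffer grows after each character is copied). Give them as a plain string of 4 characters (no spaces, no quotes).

Answer: LRIL

Derivation:
Token 1: literal('T'). Output: "T"
Token 2: literal('K'). Output: "TK"
Token 3: literal('G'). Output: "TKG"
Token 4: literal('L'). Output: "TKGL"
Token 5: literal('R'). Output: "TKGLR"
Token 6: literal('I'). Output: "TKGLRI"
Token 7: backref(off=3, len=4). Buffer before: "TKGLRI" (len 6)
  byte 1: read out[3]='L', append. Buffer now: "TKGLRIL"
  byte 2: read out[4]='R', append. Buffer now: "TKGLRILR"
  byte 3: read out[5]='I', append. Buffer now: "TKGLRILRI"
  byte 4: read out[6]='L', append. Buffer now: "TKGLRILRIL"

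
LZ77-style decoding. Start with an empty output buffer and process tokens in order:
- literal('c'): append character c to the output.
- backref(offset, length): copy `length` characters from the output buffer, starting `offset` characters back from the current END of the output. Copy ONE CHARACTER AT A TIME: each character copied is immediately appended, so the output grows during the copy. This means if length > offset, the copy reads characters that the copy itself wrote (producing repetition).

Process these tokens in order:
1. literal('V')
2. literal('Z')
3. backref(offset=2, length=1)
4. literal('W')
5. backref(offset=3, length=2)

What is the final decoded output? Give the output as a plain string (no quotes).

Answer: VZVWZV

Derivation:
Token 1: literal('V'). Output: "V"
Token 2: literal('Z'). Output: "VZ"
Token 3: backref(off=2, len=1). Copied 'V' from pos 0. Output: "VZV"
Token 4: literal('W'). Output: "VZVW"
Token 5: backref(off=3, len=2). Copied 'ZV' from pos 1. Output: "VZVWZV"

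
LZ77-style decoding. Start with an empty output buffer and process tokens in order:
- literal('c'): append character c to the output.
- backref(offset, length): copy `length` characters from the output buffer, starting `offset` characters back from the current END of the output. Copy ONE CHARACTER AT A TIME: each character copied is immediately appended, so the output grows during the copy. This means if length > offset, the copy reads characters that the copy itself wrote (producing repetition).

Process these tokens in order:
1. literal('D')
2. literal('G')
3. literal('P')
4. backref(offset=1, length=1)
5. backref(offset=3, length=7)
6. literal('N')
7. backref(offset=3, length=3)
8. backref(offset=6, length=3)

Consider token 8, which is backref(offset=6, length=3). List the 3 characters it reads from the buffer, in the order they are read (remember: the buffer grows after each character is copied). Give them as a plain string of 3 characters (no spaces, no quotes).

Answer: PGN

Derivation:
Token 1: literal('D'). Output: "D"
Token 2: literal('G'). Output: "DG"
Token 3: literal('P'). Output: "DGP"
Token 4: backref(off=1, len=1). Copied 'P' from pos 2. Output: "DGPP"
Token 5: backref(off=3, len=7) (overlapping!). Copied 'GPPGPPG' from pos 1. Output: "DGPPGPPGPPG"
Token 6: literal('N'). Output: "DGPPGPPGPPGN"
Token 7: backref(off=3, len=3). Copied 'PGN' from pos 9. Output: "DGPPGPPGPPGNPGN"
Token 8: backref(off=6, len=3). Buffer before: "DGPPGPPGPPGNPGN" (len 15)
  byte 1: read out[9]='P', append. Buffer now: "DGPPGPPGPPGNPGNP"
  byte 2: read out[10]='G', append. Buffer now: "DGPPGPPGPPGNPGNPG"
  byte 3: read out[11]='N', append. Buffer now: "DGPPGPPGPPGNPGNPGN"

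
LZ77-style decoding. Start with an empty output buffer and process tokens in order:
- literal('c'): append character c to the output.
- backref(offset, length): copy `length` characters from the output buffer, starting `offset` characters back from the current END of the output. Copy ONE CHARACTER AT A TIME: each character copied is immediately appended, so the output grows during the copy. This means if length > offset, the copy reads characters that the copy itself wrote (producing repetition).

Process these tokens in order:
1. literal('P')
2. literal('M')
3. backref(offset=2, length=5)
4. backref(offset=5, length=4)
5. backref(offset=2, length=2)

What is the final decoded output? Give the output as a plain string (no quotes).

Answer: PMPMPMPPMPMPM

Derivation:
Token 1: literal('P'). Output: "P"
Token 2: literal('M'). Output: "PM"
Token 3: backref(off=2, len=5) (overlapping!). Copied 'PMPMP' from pos 0. Output: "PMPMPMP"
Token 4: backref(off=5, len=4). Copied 'PMPM' from pos 2. Output: "PMPMPMPPMPM"
Token 5: backref(off=2, len=2). Copied 'PM' from pos 9. Output: "PMPMPMPPMPMPM"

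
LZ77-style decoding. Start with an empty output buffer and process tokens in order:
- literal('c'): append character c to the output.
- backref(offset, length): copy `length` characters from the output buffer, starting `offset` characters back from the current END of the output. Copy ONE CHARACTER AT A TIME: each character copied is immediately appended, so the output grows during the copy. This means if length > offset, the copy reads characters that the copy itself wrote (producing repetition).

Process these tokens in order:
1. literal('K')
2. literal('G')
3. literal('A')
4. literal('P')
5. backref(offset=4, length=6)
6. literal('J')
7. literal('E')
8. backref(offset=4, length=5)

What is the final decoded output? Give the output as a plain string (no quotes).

Token 1: literal('K'). Output: "K"
Token 2: literal('G'). Output: "KG"
Token 3: literal('A'). Output: "KGA"
Token 4: literal('P'). Output: "KGAP"
Token 5: backref(off=4, len=6) (overlapping!). Copied 'KGAPKG' from pos 0. Output: "KGAPKGAPKG"
Token 6: literal('J'). Output: "KGAPKGAPKGJ"
Token 7: literal('E'). Output: "KGAPKGAPKGJE"
Token 8: backref(off=4, len=5) (overlapping!). Copied 'KGJEK' from pos 8. Output: "KGAPKGAPKGJEKGJEK"

Answer: KGAPKGAPKGJEKGJEK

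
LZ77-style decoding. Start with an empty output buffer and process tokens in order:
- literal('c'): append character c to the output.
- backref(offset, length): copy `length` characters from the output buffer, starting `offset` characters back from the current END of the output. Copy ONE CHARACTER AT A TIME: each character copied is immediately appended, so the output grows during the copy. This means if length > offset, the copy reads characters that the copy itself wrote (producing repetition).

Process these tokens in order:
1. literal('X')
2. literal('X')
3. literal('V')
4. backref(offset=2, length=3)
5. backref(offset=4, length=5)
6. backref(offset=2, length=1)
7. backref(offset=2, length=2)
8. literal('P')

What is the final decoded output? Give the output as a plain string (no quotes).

Answer: XXVXVXVXVXVXVXP

Derivation:
Token 1: literal('X'). Output: "X"
Token 2: literal('X'). Output: "XX"
Token 3: literal('V'). Output: "XXV"
Token 4: backref(off=2, len=3) (overlapping!). Copied 'XVX' from pos 1. Output: "XXVXVX"
Token 5: backref(off=4, len=5) (overlapping!). Copied 'VXVXV' from pos 2. Output: "XXVXVXVXVXV"
Token 6: backref(off=2, len=1). Copied 'X' from pos 9. Output: "XXVXVXVXVXVX"
Token 7: backref(off=2, len=2). Copied 'VX' from pos 10. Output: "XXVXVXVXVXVXVX"
Token 8: literal('P'). Output: "XXVXVXVXVXVXVXP"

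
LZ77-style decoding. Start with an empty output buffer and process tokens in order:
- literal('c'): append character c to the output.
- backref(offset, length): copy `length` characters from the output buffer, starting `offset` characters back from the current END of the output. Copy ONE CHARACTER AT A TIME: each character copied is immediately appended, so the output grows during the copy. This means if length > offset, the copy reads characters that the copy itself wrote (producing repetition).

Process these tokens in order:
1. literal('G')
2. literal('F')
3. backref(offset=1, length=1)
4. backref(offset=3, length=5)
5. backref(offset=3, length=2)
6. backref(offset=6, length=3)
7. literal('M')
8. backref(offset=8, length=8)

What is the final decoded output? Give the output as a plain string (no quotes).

Answer: GFFGFFGFFGFFGMGFFGFFGM

Derivation:
Token 1: literal('G'). Output: "G"
Token 2: literal('F'). Output: "GF"
Token 3: backref(off=1, len=1). Copied 'F' from pos 1. Output: "GFF"
Token 4: backref(off=3, len=5) (overlapping!). Copied 'GFFGF' from pos 0. Output: "GFFGFFGF"
Token 5: backref(off=3, len=2). Copied 'FG' from pos 5. Output: "GFFGFFGFFG"
Token 6: backref(off=6, len=3). Copied 'FFG' from pos 4. Output: "GFFGFFGFFGFFG"
Token 7: literal('M'). Output: "GFFGFFGFFGFFGM"
Token 8: backref(off=8, len=8). Copied 'GFFGFFGM' from pos 6. Output: "GFFGFFGFFGFFGMGFFGFFGM"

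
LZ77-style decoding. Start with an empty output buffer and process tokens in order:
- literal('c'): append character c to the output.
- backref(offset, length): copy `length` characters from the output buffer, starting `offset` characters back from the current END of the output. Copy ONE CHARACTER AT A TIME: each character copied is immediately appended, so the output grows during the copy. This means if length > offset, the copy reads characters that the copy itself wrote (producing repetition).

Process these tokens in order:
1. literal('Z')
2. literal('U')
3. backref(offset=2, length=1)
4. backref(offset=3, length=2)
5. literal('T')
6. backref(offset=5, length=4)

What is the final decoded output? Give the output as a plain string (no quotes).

Token 1: literal('Z'). Output: "Z"
Token 2: literal('U'). Output: "ZU"
Token 3: backref(off=2, len=1). Copied 'Z' from pos 0. Output: "ZUZ"
Token 4: backref(off=3, len=2). Copied 'ZU' from pos 0. Output: "ZUZZU"
Token 5: literal('T'). Output: "ZUZZUT"
Token 6: backref(off=5, len=4). Copied 'UZZU' from pos 1. Output: "ZUZZUTUZZU"

Answer: ZUZZUTUZZU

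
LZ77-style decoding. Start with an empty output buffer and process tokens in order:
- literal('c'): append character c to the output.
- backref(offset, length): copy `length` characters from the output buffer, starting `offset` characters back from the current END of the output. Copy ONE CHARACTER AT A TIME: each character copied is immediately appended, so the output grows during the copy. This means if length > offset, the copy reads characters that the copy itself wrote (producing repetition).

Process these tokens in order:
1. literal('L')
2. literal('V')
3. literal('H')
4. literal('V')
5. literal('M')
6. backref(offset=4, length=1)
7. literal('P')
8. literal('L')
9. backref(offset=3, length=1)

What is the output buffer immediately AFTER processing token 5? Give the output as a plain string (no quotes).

Token 1: literal('L'). Output: "L"
Token 2: literal('V'). Output: "LV"
Token 3: literal('H'). Output: "LVH"
Token 4: literal('V'). Output: "LVHV"
Token 5: literal('M'). Output: "LVHVM"

Answer: LVHVM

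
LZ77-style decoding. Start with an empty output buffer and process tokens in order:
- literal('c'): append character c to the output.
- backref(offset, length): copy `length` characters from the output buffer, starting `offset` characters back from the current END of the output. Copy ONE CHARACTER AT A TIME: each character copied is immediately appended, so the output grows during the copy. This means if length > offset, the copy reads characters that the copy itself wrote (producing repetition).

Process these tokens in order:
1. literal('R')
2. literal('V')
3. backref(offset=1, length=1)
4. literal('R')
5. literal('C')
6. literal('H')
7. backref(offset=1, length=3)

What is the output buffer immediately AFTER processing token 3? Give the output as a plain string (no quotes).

Token 1: literal('R'). Output: "R"
Token 2: literal('V'). Output: "RV"
Token 3: backref(off=1, len=1). Copied 'V' from pos 1. Output: "RVV"

Answer: RVV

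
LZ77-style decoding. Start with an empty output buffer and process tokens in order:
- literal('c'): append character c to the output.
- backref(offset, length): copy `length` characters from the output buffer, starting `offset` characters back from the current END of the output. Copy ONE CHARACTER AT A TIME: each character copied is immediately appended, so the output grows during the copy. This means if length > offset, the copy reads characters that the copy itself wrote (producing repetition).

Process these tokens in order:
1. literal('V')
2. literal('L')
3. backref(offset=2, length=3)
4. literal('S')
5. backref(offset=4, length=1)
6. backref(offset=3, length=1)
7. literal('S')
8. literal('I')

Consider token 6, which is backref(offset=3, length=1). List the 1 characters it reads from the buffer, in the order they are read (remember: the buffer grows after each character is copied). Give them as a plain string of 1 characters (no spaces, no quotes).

Token 1: literal('V'). Output: "V"
Token 2: literal('L'). Output: "VL"
Token 3: backref(off=2, len=3) (overlapping!). Copied 'VLV' from pos 0. Output: "VLVLV"
Token 4: literal('S'). Output: "VLVLVS"
Token 5: backref(off=4, len=1). Copied 'V' from pos 2. Output: "VLVLVSV"
Token 6: backref(off=3, len=1). Buffer before: "VLVLVSV" (len 7)
  byte 1: read out[4]='V', append. Buffer now: "VLVLVSVV"

Answer: V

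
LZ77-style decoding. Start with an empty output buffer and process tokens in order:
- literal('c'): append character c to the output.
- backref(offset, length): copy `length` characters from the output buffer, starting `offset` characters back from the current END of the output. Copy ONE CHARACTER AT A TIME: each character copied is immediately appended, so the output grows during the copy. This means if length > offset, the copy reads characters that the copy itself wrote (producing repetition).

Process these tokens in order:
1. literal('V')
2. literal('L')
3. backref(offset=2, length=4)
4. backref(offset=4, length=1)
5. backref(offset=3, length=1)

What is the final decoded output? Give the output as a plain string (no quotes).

Token 1: literal('V'). Output: "V"
Token 2: literal('L'). Output: "VL"
Token 3: backref(off=2, len=4) (overlapping!). Copied 'VLVL' from pos 0. Output: "VLVLVL"
Token 4: backref(off=4, len=1). Copied 'V' from pos 2. Output: "VLVLVLV"
Token 5: backref(off=3, len=1). Copied 'V' from pos 4. Output: "VLVLVLVV"

Answer: VLVLVLVV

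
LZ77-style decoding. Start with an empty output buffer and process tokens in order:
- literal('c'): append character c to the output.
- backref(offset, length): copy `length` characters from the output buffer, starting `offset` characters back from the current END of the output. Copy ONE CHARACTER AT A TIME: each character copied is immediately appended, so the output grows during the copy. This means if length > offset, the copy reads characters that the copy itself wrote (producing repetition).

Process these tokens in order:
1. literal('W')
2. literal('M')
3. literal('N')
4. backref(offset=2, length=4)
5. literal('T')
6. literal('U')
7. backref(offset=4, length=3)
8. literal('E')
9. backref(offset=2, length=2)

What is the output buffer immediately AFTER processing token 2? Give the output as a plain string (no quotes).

Token 1: literal('W'). Output: "W"
Token 2: literal('M'). Output: "WM"

Answer: WM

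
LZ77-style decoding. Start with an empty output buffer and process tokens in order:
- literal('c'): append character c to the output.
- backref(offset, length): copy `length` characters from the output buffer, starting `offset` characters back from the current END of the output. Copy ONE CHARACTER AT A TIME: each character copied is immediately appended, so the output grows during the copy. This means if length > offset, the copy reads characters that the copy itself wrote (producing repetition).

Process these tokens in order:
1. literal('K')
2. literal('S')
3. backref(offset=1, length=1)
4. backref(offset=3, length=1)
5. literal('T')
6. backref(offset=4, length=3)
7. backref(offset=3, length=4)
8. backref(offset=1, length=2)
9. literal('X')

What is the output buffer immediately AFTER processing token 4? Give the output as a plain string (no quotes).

Token 1: literal('K'). Output: "K"
Token 2: literal('S'). Output: "KS"
Token 3: backref(off=1, len=1). Copied 'S' from pos 1. Output: "KSS"
Token 4: backref(off=3, len=1). Copied 'K' from pos 0. Output: "KSSK"

Answer: KSSK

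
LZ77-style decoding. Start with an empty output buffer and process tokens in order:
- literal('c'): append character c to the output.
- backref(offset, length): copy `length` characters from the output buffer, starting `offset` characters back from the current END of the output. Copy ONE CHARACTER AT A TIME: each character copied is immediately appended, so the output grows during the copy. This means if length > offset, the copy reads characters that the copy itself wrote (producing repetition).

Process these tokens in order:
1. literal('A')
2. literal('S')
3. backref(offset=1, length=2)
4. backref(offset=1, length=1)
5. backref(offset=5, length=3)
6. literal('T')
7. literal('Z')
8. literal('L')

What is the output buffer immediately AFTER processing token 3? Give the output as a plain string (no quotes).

Answer: ASSS

Derivation:
Token 1: literal('A'). Output: "A"
Token 2: literal('S'). Output: "AS"
Token 3: backref(off=1, len=2) (overlapping!). Copied 'SS' from pos 1. Output: "ASSS"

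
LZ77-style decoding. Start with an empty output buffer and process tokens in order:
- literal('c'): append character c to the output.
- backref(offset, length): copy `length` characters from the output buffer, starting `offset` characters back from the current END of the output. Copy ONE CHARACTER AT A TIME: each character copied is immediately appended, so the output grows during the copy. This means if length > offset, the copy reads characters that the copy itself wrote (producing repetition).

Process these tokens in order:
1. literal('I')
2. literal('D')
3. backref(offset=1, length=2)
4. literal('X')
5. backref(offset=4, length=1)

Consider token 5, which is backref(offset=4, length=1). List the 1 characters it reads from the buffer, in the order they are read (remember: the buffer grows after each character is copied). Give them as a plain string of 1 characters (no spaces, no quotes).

Answer: D

Derivation:
Token 1: literal('I'). Output: "I"
Token 2: literal('D'). Output: "ID"
Token 3: backref(off=1, len=2) (overlapping!). Copied 'DD' from pos 1. Output: "IDDD"
Token 4: literal('X'). Output: "IDDDX"
Token 5: backref(off=4, len=1). Buffer before: "IDDDX" (len 5)
  byte 1: read out[1]='D', append. Buffer now: "IDDDXD"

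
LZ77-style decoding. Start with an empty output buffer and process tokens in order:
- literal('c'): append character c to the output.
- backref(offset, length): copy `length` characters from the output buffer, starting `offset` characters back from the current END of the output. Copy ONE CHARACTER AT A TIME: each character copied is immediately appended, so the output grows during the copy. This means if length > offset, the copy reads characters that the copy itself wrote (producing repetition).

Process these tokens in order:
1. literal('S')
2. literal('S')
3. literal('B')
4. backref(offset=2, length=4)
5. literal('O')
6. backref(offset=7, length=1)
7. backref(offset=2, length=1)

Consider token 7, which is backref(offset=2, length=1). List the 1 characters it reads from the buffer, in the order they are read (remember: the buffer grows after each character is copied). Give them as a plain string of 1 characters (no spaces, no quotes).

Answer: O

Derivation:
Token 1: literal('S'). Output: "S"
Token 2: literal('S'). Output: "SS"
Token 3: literal('B'). Output: "SSB"
Token 4: backref(off=2, len=4) (overlapping!). Copied 'SBSB' from pos 1. Output: "SSBSBSB"
Token 5: literal('O'). Output: "SSBSBSBO"
Token 6: backref(off=7, len=1). Copied 'S' from pos 1. Output: "SSBSBSBOS"
Token 7: backref(off=2, len=1). Buffer before: "SSBSBSBOS" (len 9)
  byte 1: read out[7]='O', append. Buffer now: "SSBSBSBOSO"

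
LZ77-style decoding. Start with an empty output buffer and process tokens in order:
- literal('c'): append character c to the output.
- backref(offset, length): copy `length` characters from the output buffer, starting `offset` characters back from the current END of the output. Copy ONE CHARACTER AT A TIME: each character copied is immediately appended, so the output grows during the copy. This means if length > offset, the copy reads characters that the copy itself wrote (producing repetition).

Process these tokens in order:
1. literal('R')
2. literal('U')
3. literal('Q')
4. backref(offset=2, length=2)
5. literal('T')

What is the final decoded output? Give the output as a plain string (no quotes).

Answer: RUQUQT

Derivation:
Token 1: literal('R'). Output: "R"
Token 2: literal('U'). Output: "RU"
Token 3: literal('Q'). Output: "RUQ"
Token 4: backref(off=2, len=2). Copied 'UQ' from pos 1. Output: "RUQUQ"
Token 5: literal('T'). Output: "RUQUQT"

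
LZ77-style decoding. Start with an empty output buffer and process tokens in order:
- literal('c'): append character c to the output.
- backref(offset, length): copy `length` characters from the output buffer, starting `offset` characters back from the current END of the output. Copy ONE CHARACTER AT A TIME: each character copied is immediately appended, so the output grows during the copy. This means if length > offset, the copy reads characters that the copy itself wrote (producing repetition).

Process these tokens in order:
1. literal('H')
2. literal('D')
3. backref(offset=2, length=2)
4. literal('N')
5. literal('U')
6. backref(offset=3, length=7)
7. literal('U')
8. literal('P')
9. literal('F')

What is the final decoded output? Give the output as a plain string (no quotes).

Answer: HDHDNUDNUDNUDUPF

Derivation:
Token 1: literal('H'). Output: "H"
Token 2: literal('D'). Output: "HD"
Token 3: backref(off=2, len=2). Copied 'HD' from pos 0. Output: "HDHD"
Token 4: literal('N'). Output: "HDHDN"
Token 5: literal('U'). Output: "HDHDNU"
Token 6: backref(off=3, len=7) (overlapping!). Copied 'DNUDNUD' from pos 3. Output: "HDHDNUDNUDNUD"
Token 7: literal('U'). Output: "HDHDNUDNUDNUDU"
Token 8: literal('P'). Output: "HDHDNUDNUDNUDUP"
Token 9: literal('F'). Output: "HDHDNUDNUDNUDUPF"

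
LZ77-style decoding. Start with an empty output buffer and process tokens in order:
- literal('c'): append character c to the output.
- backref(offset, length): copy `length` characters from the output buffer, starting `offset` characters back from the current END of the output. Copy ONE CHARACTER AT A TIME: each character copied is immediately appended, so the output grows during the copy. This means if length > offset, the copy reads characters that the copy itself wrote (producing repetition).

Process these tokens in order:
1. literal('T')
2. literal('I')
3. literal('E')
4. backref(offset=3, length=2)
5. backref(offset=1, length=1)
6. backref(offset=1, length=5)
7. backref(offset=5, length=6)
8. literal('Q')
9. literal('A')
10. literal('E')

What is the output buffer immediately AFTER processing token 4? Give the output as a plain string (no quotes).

Token 1: literal('T'). Output: "T"
Token 2: literal('I'). Output: "TI"
Token 3: literal('E'). Output: "TIE"
Token 4: backref(off=3, len=2). Copied 'TI' from pos 0. Output: "TIETI"

Answer: TIETI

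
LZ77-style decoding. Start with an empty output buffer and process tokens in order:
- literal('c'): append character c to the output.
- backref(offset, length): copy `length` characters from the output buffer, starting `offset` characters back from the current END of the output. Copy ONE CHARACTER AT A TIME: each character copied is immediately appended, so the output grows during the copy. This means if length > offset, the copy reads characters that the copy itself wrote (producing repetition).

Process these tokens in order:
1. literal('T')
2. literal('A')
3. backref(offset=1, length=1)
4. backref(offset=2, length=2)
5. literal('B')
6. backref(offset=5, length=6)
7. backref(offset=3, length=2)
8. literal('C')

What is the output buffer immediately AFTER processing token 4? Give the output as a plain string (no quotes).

Answer: TAAAA

Derivation:
Token 1: literal('T'). Output: "T"
Token 2: literal('A'). Output: "TA"
Token 3: backref(off=1, len=1). Copied 'A' from pos 1. Output: "TAA"
Token 4: backref(off=2, len=2). Copied 'AA' from pos 1. Output: "TAAAA"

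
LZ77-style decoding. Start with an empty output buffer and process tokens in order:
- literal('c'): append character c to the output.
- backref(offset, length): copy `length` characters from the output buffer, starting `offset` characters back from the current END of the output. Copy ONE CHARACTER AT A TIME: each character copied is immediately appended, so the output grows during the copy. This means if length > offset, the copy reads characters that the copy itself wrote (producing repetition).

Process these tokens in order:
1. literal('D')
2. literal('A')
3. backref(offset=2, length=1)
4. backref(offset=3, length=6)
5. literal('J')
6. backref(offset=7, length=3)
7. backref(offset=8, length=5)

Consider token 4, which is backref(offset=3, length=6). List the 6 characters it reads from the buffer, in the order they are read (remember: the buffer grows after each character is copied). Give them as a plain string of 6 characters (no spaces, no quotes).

Token 1: literal('D'). Output: "D"
Token 2: literal('A'). Output: "DA"
Token 3: backref(off=2, len=1). Copied 'D' from pos 0. Output: "DAD"
Token 4: backref(off=3, len=6). Buffer before: "DAD" (len 3)
  byte 1: read out[0]='D', append. Buffer now: "DADD"
  byte 2: read out[1]='A', append. Buffer now: "DADDA"
  byte 3: read out[2]='D', append. Buffer now: "DADDAD"
  byte 4: read out[3]='D', append. Buffer now: "DADDADD"
  byte 5: read out[4]='A', append. Buffer now: "DADDADDA"
  byte 6: read out[5]='D', append. Buffer now: "DADDADDAD"

Answer: DADDAD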